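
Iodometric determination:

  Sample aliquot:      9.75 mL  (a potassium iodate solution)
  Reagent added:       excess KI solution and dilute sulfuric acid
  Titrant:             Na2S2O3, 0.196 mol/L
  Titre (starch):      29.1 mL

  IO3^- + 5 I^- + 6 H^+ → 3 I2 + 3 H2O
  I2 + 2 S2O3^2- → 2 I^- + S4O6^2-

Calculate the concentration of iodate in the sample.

0.0975 mol/L

n(S2O3^2-) = 0.0291 × 0.196 = 5.70 × 10^-3 mol
n(I2) = n(S2O3^2-)/2 = 2.85 × 10^-3 mol
From the 1:3 ratio, n(IO3^-) in the aliquot = 1/3 × 2.85 × 10^-3 = 9.51 × 10^-4 mol
[IO3^-] = 9.51 × 10^-4 / 0.00975 = 0.0975 mol/L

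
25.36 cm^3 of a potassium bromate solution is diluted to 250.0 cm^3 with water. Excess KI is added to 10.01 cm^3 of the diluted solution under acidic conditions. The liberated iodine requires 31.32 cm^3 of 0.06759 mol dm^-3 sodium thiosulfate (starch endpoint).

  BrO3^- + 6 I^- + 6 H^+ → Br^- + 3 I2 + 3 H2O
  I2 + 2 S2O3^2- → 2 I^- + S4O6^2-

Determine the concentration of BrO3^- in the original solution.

n(S2O3^2-) = 0.03132 × 0.06759 = 2.117 × 10^-3 mol
n(I2) = n(S2O3^2-)/2 = 1.058 × 10^-3 mol
From the 1:3 ratio, n(BrO3^-) in the aliquot = 1/3 × 1.058 × 10^-3 = 3.528 × 10^-4 mol
[BrO3^-]_dilute = 3.528 × 10^-4 / 0.01001 = 0.03525 mol/L
[BrO3^-]_original = 0.03525 × 250.0/25.36 = 0.3475 mol/L

0.3475 mol/L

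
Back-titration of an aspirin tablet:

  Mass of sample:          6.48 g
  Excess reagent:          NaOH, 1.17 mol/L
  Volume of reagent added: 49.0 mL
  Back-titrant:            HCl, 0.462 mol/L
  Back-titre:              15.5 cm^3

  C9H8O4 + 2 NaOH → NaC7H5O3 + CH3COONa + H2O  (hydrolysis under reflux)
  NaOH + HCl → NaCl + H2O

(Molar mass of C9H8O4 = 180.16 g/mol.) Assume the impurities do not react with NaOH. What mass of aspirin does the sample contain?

n(NaOH) added = 0.0490 × 1.17 = 0.0573 mol
n(HCl) used in back-titration = 0.0155 × 0.462 = 7.16 × 10^-3 mol
n(NaOH) left over = 7.16 × 10^-3 mol (1:1 ratio)
n(NaOH) consumed by analyte = 0.0573 − 7.16 × 10^-3 = 0.0502 mol
From the 1:2 ratio, n(C9H8O4) = 1/2 × 0.0502 = 0.0251 mol
mass of C9H8O4 = 0.0251 × 180.16 = 4.52 g

4.52 g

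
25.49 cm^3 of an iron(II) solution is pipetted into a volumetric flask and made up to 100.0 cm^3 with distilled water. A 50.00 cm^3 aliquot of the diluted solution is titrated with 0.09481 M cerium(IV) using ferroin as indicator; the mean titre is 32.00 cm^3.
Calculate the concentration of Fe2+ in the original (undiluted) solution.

0.2380 M

Ce^4+ + Fe^2+ → Ce^3+ + Fe^3+
n(Ce4+) = 0.03200 × 0.09481 = 3.034 × 10^-3 mol
n(Fe2+) in the aliquot = 3.034 × 10^-3 mol (1:1 ratio)
[Fe2+]_dilute = 3.034 × 10^-3 / 0.05000 = 0.06068 mol/L
Dilution factor = 100.0 / 25.49 = 3.923
[Fe2+]_stock = 0.06068 × 3.923 = 0.2380 mol/L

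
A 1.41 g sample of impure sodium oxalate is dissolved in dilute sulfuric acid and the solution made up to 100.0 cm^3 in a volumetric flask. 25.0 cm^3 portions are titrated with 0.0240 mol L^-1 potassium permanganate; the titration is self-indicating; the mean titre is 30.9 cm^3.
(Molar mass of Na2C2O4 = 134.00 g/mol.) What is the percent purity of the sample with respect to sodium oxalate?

70.5 %

2 MnO4^- + 5 C2O4^2- + 16 H^+ → 2 Mn^2+ + 10 CO2 + 8 H2O
n(KMnO4) per titration = 0.0309 × 0.0240 = 7.42 × 10^-4 mol
From the 5:2 ratio, n(Na2C2O4) in each aliquot = 5/2 × 7.42 × 10^-4 = 1.85 × 10^-3 mol
n(Na2C2O4) in the whole flask = 1.85 × 10^-3 × 100.0/25.0 = 7.42 × 10^-3 mol
mass of Na2C2O4 = 7.42 × 10^-3 × 134.00 = 0.994 g
% Na2C2O4 = 0.994 / 1.41 × 100 = 70.5 %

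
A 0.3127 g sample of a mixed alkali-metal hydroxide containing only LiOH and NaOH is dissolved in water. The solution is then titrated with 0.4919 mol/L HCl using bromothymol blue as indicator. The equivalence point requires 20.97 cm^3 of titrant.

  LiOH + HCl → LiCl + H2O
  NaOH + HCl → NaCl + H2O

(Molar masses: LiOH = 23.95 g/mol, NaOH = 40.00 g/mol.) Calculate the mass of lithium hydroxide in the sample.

n(HCl) = 0.02097 × 0.4919 = 0.01032 mol
Let x = n(LiOH), y = n(NaOH).
Titrant: 1x + 1y = 0.01032;  mass: 23.95x + 40.00y = 0.3127
Solving, x = 6.225 × 10^-3 mol, y = 4.090 × 10^-3 mol
mass of LiOH = 6.225 × 10^-3 × 23.95 = 0.1491 g

0.1491 g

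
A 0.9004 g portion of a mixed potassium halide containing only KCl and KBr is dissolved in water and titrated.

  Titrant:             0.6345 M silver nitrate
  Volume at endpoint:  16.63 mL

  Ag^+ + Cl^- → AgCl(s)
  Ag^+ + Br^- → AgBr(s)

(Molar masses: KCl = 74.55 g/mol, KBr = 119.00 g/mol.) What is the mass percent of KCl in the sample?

n(AgNO3) = 0.01663 × 0.6345 = 0.01055 mol
Let x = n(KCl), y = n(KBr).
Titrant: 1x + 1y = 0.01055;  mass: 74.55x + 119.00y = 0.9004
Solving, x = 7.992 × 10^-3 mol, y = 2.559 × 10^-3 mol
mass of KCl = 7.992 × 10^-3 × 74.55 = 0.5958 g
% KCl = 0.5958 / 0.9004 × 100 = 66.17 %

66.17 %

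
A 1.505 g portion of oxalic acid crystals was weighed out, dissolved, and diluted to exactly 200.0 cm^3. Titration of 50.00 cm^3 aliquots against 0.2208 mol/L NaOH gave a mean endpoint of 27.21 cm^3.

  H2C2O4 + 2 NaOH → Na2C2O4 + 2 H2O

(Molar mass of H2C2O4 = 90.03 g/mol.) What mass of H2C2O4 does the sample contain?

1.082 g

n(NaOH) per titration = 0.02721 × 0.2208 = 6.008 × 10^-3 mol
From the 1:2 ratio, n(H2C2O4) in each aliquot = 1/2 × 6.008 × 10^-3 = 3.004 × 10^-3 mol
n(H2C2O4) in the whole flask = 3.004 × 10^-3 × 200.0/50.00 = 0.01202 mol
mass of H2C2O4 = 0.01202 × 90.03 = 1.082 g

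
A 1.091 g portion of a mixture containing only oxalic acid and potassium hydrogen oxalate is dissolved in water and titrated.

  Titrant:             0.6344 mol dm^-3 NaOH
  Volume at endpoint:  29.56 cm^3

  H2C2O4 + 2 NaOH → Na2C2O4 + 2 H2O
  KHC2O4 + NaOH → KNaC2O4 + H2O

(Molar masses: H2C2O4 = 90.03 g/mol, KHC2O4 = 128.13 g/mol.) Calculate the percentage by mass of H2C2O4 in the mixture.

n(NaOH) = 0.02956 × 0.6344 = 0.01875 mol
Let x = n(H2C2O4), y = n(KHC2O4).
Titrant: 2x + 1y = 0.01875;  mass: 90.03x + 128.13y = 1.091
Solving, x = 7.892 × 10^-3 mol, y = 2.970 × 10^-3 mol
mass of H2C2O4 = 7.892 × 10^-3 × 90.03 = 0.7105 g
% H2C2O4 = 0.7105 / 1.091 × 100 = 65.12 %

65.12 %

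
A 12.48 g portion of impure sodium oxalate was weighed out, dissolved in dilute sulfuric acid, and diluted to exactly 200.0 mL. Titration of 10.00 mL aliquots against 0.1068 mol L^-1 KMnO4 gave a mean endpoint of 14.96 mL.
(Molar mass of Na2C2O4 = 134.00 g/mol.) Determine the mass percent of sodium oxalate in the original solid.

2 MnO4^- + 5 C2O4^2- + 16 H^+ → 2 Mn^2+ + 10 CO2 + 8 H2O
n(KMnO4) per titration = 0.01496 × 0.1068 = 1.598 × 10^-3 mol
From the 5:2 ratio, n(Na2C2O4) in each aliquot = 5/2 × 1.598 × 10^-3 = 3.994 × 10^-3 mol
n(Na2C2O4) in the whole flask = 3.994 × 10^-3 × 200.0/10.00 = 0.07989 mol
mass of Na2C2O4 = 0.07989 × 134.00 = 10.70 g
% Na2C2O4 = 10.70 / 12.48 × 100 = 85.78 %

85.78 %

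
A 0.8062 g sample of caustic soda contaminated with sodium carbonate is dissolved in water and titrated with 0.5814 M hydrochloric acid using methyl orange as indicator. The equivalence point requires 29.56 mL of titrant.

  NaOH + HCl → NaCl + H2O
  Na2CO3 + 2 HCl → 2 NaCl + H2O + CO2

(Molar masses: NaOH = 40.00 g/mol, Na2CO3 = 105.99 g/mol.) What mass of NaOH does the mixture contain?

n(HCl) = 0.02956 × 0.5814 = 0.01719 mol
Let x = n(NaOH), y = n(Na2CO3).
Titrant: 1x + 2y = 0.01719;  mass: 40.00x + 105.99y = 0.8062
Solving, x = 8.048 × 10^-3 mol, y = 4.569 × 10^-3 mol
mass of NaOH = 8.048 × 10^-3 × 40.00 = 0.3219 g

0.3219 g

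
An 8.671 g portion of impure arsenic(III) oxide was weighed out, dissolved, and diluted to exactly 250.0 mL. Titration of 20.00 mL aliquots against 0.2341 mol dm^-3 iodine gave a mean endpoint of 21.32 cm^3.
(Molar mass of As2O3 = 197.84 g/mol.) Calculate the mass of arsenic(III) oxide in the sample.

6.171 g

As2O3 + 2 I2 + 2 H2O → As2O5 + 4 HI
n(I2) per titration = 0.02132 × 0.2341 = 4.991 × 10^-3 mol
From the 1:2 ratio, n(As2O3) in each aliquot = 1/2 × 4.991 × 10^-3 = 2.496 × 10^-3 mol
n(As2O3) in the whole flask = 2.496 × 10^-3 × 250.0/20.00 = 0.03119 mol
mass of As2O3 = 0.03119 × 197.84 = 6.171 g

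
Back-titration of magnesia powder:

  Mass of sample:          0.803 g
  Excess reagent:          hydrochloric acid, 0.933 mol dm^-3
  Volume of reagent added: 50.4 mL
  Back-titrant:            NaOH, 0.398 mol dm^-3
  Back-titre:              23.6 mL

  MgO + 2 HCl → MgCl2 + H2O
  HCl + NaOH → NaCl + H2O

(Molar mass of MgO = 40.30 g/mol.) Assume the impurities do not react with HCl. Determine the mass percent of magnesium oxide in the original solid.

94.4 %

n(HCl) added = 0.0504 × 0.933 = 0.0470 mol
n(NaOH) used in back-titration = 0.0236 × 0.398 = 9.39 × 10^-3 mol
n(HCl) left over = 9.39 × 10^-3 mol (1:1 ratio)
n(HCl) consumed by analyte = 0.0470 − 9.39 × 10^-3 = 0.0376 mol
From the 1:2 ratio, n(MgO) = 1/2 × 0.0376 = 0.0188 mol
mass of MgO = 0.0188 × 40.30 = 0.758 g
% MgO = 0.758 / 0.803 × 100 = 94.4 %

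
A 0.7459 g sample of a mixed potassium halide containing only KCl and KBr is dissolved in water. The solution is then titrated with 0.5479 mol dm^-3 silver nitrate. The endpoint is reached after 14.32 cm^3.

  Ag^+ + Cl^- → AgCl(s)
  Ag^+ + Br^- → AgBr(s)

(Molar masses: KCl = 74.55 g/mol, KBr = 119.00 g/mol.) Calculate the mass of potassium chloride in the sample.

0.3149 g

n(AgNO3) = 0.01432 × 0.5479 = 7.846 × 10^-3 mol
Let x = n(KCl), y = n(KBr).
Titrant: 1x + 1y = 7.846 × 10^-3;  mass: 74.55x + 119.00y = 0.7459
Solving, x = 4.224 × 10^-3 mol, y = 3.622 × 10^-3 mol
mass of KCl = 4.224 × 10^-3 × 74.55 = 0.3149 g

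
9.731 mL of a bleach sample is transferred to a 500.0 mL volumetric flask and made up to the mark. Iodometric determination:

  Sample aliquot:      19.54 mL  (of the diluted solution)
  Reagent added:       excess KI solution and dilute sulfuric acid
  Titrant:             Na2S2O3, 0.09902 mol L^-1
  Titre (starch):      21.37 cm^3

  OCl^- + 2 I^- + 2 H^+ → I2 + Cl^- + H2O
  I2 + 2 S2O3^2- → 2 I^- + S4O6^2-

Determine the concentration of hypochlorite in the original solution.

2.782 mol/L

n(S2O3^2-) = 0.02137 × 0.09902 = 2.116 × 10^-3 mol
n(I2) = n(S2O3^2-)/2 = 1.058 × 10^-3 mol
n(OCl^-) in the aliquot = 1.058 × 10^-3 mol (1:1 ratio)
[OCl^-]_dilute = 1.058 × 10^-3 / 0.01954 = 0.05415 mol/L
[OCl^-]_original = 0.05415 × 500.0/9.731 = 2.782 mol/L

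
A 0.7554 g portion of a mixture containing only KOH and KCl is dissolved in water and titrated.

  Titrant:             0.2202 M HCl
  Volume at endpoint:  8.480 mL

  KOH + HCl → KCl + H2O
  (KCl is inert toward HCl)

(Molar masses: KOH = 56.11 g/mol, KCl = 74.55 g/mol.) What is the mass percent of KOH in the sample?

13.87 %

n(HCl) = 0.008480 × 0.2202 = 1.867 × 10^-3 mol
Let x = n(KOH), y = n(KCl).
Titrant: 1x = 1.867 × 10^-3;  mass: 56.11x + 74.55y = 0.7554
Solving, x = 1.867 × 10^-3 mol, y = 8.727 × 10^-3 mol
mass of KOH = 1.867 × 10^-3 × 56.11 = 0.1048 g
% KOH = 0.1048 / 0.7554 × 100 = 13.87 %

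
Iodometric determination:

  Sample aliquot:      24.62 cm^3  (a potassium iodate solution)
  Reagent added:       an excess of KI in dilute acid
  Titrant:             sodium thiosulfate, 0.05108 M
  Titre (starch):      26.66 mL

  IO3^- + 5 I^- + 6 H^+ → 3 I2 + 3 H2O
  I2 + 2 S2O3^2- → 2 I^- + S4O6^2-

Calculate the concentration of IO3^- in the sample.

n(S2O3^2-) = 0.02666 × 0.05108 = 1.362 × 10^-3 mol
n(I2) = n(S2O3^2-)/2 = 6.809 × 10^-4 mol
From the 1:3 ratio, n(IO3^-) in the aliquot = 1/3 × 6.809 × 10^-4 = 2.270 × 10^-4 mol
[IO3^-] = 2.270 × 10^-4 / 0.02462 = 0.009219 mol/L

0.009219 M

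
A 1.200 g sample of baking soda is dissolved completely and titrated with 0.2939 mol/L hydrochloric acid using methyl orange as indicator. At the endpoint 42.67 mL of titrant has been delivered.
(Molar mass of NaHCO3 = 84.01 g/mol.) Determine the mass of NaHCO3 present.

NaHCO3 + HCl → NaCl + H2O + CO2
n(HCl) = 0.04267 L × 0.2939 mol/L = 0.01254 mol
n(NaHCO3) = 0.01254 mol (1:1 ratio)
mass of NaHCO3 = 0.01254 × 84.01 g/mol = 1.054 g

1.054 g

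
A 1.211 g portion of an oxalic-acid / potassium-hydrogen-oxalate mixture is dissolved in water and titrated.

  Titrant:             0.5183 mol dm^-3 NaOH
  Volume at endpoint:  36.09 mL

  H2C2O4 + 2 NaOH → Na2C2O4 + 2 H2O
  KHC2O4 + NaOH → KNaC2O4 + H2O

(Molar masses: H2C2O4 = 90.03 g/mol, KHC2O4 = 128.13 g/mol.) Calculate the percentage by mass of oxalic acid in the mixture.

53.03 %

n(NaOH) = 0.03609 × 0.5183 = 0.01871 mol
Let x = n(H2C2O4), y = n(KHC2O4).
Titrant: 2x + 1y = 0.01871;  mass: 90.03x + 128.13y = 1.211
Solving, x = 7.133 × 10^-3 mol, y = 4.439 × 10^-3 mol
mass of H2C2O4 = 7.133 × 10^-3 × 90.03 = 0.6422 g
% H2C2O4 = 0.6422 / 1.211 × 100 = 53.03 %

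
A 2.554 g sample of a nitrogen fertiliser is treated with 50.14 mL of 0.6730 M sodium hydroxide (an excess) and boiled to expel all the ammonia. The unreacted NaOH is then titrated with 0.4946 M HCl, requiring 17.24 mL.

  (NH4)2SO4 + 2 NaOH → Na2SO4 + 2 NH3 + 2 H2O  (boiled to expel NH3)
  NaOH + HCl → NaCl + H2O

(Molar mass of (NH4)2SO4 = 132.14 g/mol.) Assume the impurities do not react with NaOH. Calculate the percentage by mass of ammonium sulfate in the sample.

n(NaOH) added = 0.05014 × 0.6730 = 0.03374 mol
n(HCl) used in back-titration = 0.01724 × 0.4946 = 8.527 × 10^-3 mol
n(NaOH) left over = 8.527 × 10^-3 mol (1:1 ratio)
n(NaOH) consumed by analyte = 0.03374 − 8.527 × 10^-3 = 0.02522 mol
From the 1:2 ratio, n((NH4)2SO4) = 1/2 × 0.02522 = 0.01261 mol
mass of (NH4)2SO4 = 0.01261 × 132.14 = 1.666 g
% (NH4)2SO4 = 1.666 / 2.554 × 100 = 65.24 %

65.24 %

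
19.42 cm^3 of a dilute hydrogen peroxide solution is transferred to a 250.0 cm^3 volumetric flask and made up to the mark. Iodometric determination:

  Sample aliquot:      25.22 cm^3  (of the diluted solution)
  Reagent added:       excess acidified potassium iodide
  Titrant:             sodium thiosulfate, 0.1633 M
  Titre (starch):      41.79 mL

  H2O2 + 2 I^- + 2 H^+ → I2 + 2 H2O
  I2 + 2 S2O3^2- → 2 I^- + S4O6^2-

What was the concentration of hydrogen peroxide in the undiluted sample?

n(S2O3^2-) = 0.04179 × 0.1633 = 6.824 × 10^-3 mol
n(I2) = n(S2O3^2-)/2 = 3.412 × 10^-3 mol
n(H2O2) in the aliquot = 3.412 × 10^-3 mol (1:1 ratio)
[H2O2]_dilute = 3.412 × 10^-3 / 0.02522 = 0.1353 mol/L
[H2O2]_original = 0.1353 × 250.0/19.42 = 1.742 mol/L

1.742 M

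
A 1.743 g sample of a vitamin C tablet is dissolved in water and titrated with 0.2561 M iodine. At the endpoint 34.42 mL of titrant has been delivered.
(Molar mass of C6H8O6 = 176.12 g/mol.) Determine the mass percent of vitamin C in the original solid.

C6H8O6 + I2 → C6H6O6 + 2 HI
n(I2) = 0.03442 L × 0.2561 mol/L = 8.815 × 10^-3 mol
n(C6H8O6) = 8.815 × 10^-3 mol (1:1 ratio)
mass of C6H8O6 = 8.815 × 10^-3 × 176.12 g/mol = 1.552 g
% C6H8O6 = 1.552 / 1.743 × 100 = 89.07 %

89.07 %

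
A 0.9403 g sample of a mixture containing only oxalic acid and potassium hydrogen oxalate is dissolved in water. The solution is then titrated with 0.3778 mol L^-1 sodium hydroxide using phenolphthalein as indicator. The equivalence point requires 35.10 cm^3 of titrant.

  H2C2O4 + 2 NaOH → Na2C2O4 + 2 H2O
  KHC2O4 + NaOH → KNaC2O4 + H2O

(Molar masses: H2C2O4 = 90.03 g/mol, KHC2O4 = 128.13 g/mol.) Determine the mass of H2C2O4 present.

0.4110 g

n(NaOH) = 0.03510 × 0.3778 = 0.01326 mol
Let x = n(H2C2O4), y = n(KHC2O4).
Titrant: 2x + 1y = 0.01326;  mass: 90.03x + 128.13y = 0.9403
Solving, x = 4.565 × 10^-3 mol, y = 4.131 × 10^-3 mol
mass of H2C2O4 = 4.565 × 10^-3 × 90.03 = 0.4110 g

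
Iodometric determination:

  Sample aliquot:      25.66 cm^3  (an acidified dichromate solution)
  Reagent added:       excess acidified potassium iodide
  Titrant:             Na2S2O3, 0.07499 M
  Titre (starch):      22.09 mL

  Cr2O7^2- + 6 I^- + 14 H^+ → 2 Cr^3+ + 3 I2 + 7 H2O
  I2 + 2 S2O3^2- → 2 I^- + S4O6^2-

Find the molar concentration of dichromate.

n(S2O3^2-) = 0.02209 × 0.07499 = 1.657 × 10^-3 mol
n(I2) = n(S2O3^2-)/2 = 8.283 × 10^-4 mol
From the 1:3 ratio, n(Cr2O7^2-) in the aliquot = 1/3 × 8.283 × 10^-4 = 2.761 × 10^-4 mol
[Cr2O7^2-] = 2.761 × 10^-4 / 0.02566 = 0.01076 mol/L

0.01076 M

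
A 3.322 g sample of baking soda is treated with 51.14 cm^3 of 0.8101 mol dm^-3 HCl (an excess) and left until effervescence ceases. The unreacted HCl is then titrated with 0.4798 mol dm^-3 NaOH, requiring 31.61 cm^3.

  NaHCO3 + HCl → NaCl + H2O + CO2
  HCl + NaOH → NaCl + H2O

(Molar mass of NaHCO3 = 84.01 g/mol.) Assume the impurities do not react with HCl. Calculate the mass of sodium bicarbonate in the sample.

2.206 g

n(HCl) added = 0.05114 × 0.8101 = 0.04143 mol
n(NaOH) used in back-titration = 0.03161 × 0.4798 = 0.01517 mol
n(HCl) left over = 0.01517 mol (1:1 ratio)
n(HCl) consumed by analyte = 0.04143 − 0.01517 = 0.02626 mol
n(NaHCO3) = 0.02626 mol (1:1 ratio)
mass of NaHCO3 = 0.02626 × 84.01 = 2.206 g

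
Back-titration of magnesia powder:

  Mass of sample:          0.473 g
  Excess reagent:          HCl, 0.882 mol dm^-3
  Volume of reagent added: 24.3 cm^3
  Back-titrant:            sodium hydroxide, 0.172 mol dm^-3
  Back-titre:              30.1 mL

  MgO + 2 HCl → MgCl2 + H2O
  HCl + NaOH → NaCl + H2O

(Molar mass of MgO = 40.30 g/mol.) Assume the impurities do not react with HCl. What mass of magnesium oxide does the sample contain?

0.328 g

n(HCl) added = 0.0243 × 0.882 = 0.0214 mol
n(NaOH) used in back-titration = 0.0301 × 0.172 = 5.18 × 10^-3 mol
n(HCl) left over = 5.18 × 10^-3 mol (1:1 ratio)
n(HCl) consumed by analyte = 0.0214 − 5.18 × 10^-3 = 0.0163 mol
From the 1:2 ratio, n(MgO) = 1/2 × 0.0163 = 8.13 × 10^-3 mol
mass of MgO = 8.13 × 10^-3 × 40.30 = 0.328 g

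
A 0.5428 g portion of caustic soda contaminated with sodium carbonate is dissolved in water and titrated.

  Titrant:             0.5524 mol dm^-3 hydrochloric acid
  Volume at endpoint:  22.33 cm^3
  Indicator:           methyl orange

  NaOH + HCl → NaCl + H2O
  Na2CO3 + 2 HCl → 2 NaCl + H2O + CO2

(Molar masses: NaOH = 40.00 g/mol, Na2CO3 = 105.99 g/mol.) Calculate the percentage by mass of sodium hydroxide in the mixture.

62.89 %

n(HCl) = 0.02233 × 0.5524 = 0.01234 mol
Let x = n(NaOH), y = n(Na2CO3).
Titrant: 1x + 2y = 0.01234;  mass: 40.00x + 105.99y = 0.5428
Solving, x = 8.534 × 10^-3 mol, y = 1.901 × 10^-3 mol
mass of NaOH = 8.534 × 10^-3 × 40.00 = 0.3414 g
% NaOH = 0.3414 / 0.5428 × 100 = 62.89 %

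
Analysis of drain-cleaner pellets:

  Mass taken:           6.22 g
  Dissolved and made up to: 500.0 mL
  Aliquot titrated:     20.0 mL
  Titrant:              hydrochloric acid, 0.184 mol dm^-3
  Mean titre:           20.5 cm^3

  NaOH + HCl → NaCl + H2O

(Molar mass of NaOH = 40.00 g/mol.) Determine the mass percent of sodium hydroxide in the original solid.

60.6 %

n(HCl) per titration = 0.0205 × 0.184 = 3.77 × 10^-3 mol
n(NaOH) in each aliquot = 3.77 × 10^-3 mol (1:1 ratio)
n(NaOH) in the whole flask = 3.77 × 10^-3 × 500.0/20.0 = 0.0943 mol
mass of NaOH = 0.0943 × 40.00 = 3.77 g
% NaOH = 3.77 / 6.22 × 100 = 60.6 %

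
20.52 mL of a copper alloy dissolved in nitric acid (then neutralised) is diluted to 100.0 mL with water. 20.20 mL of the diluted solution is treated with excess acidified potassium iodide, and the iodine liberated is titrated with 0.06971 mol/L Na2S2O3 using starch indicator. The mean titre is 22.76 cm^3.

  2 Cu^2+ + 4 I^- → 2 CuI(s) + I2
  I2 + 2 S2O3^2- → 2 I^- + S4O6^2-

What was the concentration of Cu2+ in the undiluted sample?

n(S2O3^2-) = 0.02276 × 0.06971 = 1.587 × 10^-3 mol
n(I2) = n(S2O3^2-)/2 = 7.933 × 10^-4 mol
From the 2:1 ratio, n(Cu2+) in the aliquot = 2/1 × 7.933 × 10^-4 = 1.587 × 10^-3 mol
[Cu2+]_dilute = 1.587 × 10^-3 / 0.02020 = 0.07854 mol/L
[Cu2+]_original = 0.07854 × 100.0/20.52 = 0.3828 mol/L

0.3828 mol/L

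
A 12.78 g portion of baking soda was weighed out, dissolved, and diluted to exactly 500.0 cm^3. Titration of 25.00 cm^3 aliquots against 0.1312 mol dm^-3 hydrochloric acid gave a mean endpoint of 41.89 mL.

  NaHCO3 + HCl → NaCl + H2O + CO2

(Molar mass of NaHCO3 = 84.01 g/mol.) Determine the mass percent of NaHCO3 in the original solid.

n(HCl) per titration = 0.04189 × 0.1312 = 5.496 × 10^-3 mol
n(NaHCO3) in each aliquot = 5.496 × 10^-3 mol (1:1 ratio)
n(NaHCO3) in the whole flask = 5.496 × 10^-3 × 500.0/25.00 = 0.1099 mol
mass of NaHCO3 = 0.1099 × 84.01 = 9.234 g
% NaHCO3 = 9.234 / 12.78 × 100 = 72.26 %

72.26 %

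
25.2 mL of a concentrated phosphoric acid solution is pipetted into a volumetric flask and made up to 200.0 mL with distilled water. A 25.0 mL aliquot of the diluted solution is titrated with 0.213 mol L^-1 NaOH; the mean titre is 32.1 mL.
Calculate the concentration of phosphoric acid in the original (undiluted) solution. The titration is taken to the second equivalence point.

H3PO4 + 2 NaOH → Na2HPO4 + 2 H2O
n(NaOH) = 0.0321 × 0.213 = 6.84 × 10^-3 mol
From the 1:2 ratio, n(H3PO4) in the aliquot = 1/2 × 6.84 × 10^-3 = 3.42 × 10^-3 mol
[H3PO4]_dilute = 3.42 × 10^-3 / 0.0250 = 0.137 mol/L
Dilution factor = 200.0 / 25.2 = 7.937
[H3PO4]_stock = 0.137 × 7.937 = 1.09 mol/L

1.09 mol/L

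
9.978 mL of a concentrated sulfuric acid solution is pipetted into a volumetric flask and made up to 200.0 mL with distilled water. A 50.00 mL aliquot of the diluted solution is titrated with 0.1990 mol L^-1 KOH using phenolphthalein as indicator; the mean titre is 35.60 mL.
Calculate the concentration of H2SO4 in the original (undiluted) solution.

H2SO4 + 2 KOH → K2SO4 + 2 H2O
n(KOH) = 0.03560 × 0.1990 = 7.084 × 10^-3 mol
From the 1:2 ratio, n(H2SO4) in the aliquot = 1/2 × 7.084 × 10^-3 = 3.542 × 10^-3 mol
[H2SO4]_dilute = 3.542 × 10^-3 / 0.05000 = 0.07084 mol/L
Dilution factor = 200.0 / 9.978 = 20.04
[H2SO4]_stock = 0.07084 × 20.04 = 1.420 mol/L

1.420 mol/L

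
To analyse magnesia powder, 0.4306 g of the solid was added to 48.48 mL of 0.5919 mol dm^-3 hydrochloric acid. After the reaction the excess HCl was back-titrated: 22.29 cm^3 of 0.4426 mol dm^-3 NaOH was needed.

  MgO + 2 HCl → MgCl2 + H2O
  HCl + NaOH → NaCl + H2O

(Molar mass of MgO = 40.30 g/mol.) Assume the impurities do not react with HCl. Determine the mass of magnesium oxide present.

n(HCl) added = 0.04848 × 0.5919 = 0.02870 mol
n(NaOH) used in back-titration = 0.02229 × 0.4426 = 9.866 × 10^-3 mol
n(HCl) left over = 9.866 × 10^-3 mol (1:1 ratio)
n(HCl) consumed by analyte = 0.02870 − 9.866 × 10^-3 = 0.01883 mol
From the 1:2 ratio, n(MgO) = 1/2 × 0.01883 = 9.415 × 10^-3 mol
mass of MgO = 9.415 × 10^-3 × 40.30 = 0.3794 g

0.3794 g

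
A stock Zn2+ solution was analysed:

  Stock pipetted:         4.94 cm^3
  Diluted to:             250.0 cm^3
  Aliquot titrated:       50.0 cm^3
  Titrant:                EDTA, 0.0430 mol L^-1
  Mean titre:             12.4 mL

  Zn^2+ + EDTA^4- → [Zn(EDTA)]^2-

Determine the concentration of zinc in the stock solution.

0.540 mol/L

n(EDTA) = 0.0124 × 0.0430 = 5.33 × 10^-4 mol
n(Zn2+) in the aliquot = 5.33 × 10^-4 mol (1:1 ratio)
[Zn2+]_dilute = 5.33 × 10^-4 / 0.0500 = 0.0107 mol/L
Dilution factor = 250.0 / 4.94 = 50.61
[Zn2+]_stock = 0.0107 × 50.61 = 0.540 mol/L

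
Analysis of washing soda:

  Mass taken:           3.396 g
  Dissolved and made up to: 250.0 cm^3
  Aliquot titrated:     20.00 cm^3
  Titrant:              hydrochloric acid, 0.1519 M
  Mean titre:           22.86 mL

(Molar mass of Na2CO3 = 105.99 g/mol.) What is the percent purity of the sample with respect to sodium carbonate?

Na2CO3 + 2 HCl → 2 NaCl + H2O + CO2
n(HCl) per titration = 0.02286 × 0.1519 = 3.472 × 10^-3 mol
From the 1:2 ratio, n(Na2CO3) in each aliquot = 1/2 × 3.472 × 10^-3 = 1.736 × 10^-3 mol
n(Na2CO3) in the whole flask = 1.736 × 10^-3 × 250.0/20.00 = 0.02170 mol
mass of Na2CO3 = 0.02170 × 105.99 = 2.300 g
% Na2CO3 = 2.300 / 3.396 × 100 = 67.73 %

67.73 %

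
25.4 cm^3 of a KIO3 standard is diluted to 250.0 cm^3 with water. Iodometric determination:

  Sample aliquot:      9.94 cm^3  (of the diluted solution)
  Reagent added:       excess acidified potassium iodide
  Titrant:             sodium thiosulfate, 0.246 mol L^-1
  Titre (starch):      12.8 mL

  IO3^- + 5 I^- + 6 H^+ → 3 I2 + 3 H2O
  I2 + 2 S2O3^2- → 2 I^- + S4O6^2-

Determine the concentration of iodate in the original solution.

0.520 mol/L

n(S2O3^2-) = 0.0128 × 0.246 = 3.15 × 10^-3 mol
n(I2) = n(S2O3^2-)/2 = 1.57 × 10^-3 mol
From the 1:3 ratio, n(IO3^-) in the aliquot = 1/3 × 1.57 × 10^-3 = 5.25 × 10^-4 mol
[IO3^-]_dilute = 5.25 × 10^-4 / 0.00994 = 0.0528 mol/L
[IO3^-]_original = 0.0528 × 250.0/25.4 = 0.520 mol/L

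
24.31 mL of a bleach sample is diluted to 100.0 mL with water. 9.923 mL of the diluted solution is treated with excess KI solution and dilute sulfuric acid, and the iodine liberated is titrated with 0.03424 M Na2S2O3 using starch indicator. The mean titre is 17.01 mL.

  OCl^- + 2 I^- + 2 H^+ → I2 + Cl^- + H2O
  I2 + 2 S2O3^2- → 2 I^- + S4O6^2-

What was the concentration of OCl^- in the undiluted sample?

0.1207 M

n(S2O3^2-) = 0.01701 × 0.03424 = 5.824 × 10^-4 mol
n(I2) = n(S2O3^2-)/2 = 2.912 × 10^-4 mol
n(OCl^-) in the aliquot = 2.912 × 10^-4 mol (1:1 ratio)
[OCl^-]_dilute = 2.912 × 10^-4 / 0.009923 = 0.02935 mol/L
[OCl^-]_original = 0.02935 × 100.0/24.31 = 0.1207 mol/L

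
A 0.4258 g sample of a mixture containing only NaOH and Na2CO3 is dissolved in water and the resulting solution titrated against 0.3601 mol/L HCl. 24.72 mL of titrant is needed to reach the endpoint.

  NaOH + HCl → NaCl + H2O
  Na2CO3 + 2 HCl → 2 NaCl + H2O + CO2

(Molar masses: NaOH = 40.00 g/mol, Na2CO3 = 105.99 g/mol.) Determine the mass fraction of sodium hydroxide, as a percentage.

33.21 %

n(HCl) = 0.02472 × 0.3601 = 8.902 × 10^-3 mol
Let x = n(NaOH), y = n(Na2CO3).
Titrant: 1x + 2y = 8.902 × 10^-3;  mass: 40.00x + 105.99y = 0.4258
Solving, x = 3.536 × 10^-3 mol, y = 2.683 × 10^-3 mol
mass of NaOH = 3.536 × 10^-3 × 40.00 = 0.1414 g
% NaOH = 0.1414 / 0.4258 × 100 = 33.21 %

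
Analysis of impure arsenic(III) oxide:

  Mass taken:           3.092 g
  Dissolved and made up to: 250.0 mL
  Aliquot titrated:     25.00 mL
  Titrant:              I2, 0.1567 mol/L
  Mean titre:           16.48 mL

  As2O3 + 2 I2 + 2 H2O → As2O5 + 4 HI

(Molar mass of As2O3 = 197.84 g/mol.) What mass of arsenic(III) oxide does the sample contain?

n(I2) per titration = 0.01648 × 0.1567 = 2.582 × 10^-3 mol
From the 1:2 ratio, n(As2O3) in each aliquot = 1/2 × 2.582 × 10^-3 = 1.291 × 10^-3 mol
n(As2O3) in the whole flask = 1.291 × 10^-3 × 250.0/25.00 = 0.01291 mol
mass of As2O3 = 0.01291 × 197.84 = 2.555 g

2.555 g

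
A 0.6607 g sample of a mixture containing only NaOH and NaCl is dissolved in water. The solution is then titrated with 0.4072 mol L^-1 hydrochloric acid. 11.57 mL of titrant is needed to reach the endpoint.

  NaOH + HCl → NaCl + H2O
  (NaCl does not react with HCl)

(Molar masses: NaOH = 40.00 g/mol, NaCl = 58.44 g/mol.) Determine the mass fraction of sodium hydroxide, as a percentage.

28.52 %

n(HCl) = 0.01157 × 0.4072 = 4.711 × 10^-3 mol
Let x = n(NaOH), y = n(NaCl).
Titrant: 1x = 4.711 × 10^-3;  mass: 40.00x + 58.44y = 0.6607
Solving, x = 4.711 × 10^-3 mol, y = 8.081 × 10^-3 mol
mass of NaOH = 4.711 × 10^-3 × 40.00 = 0.1885 g
% NaOH = 0.1885 / 0.6607 × 100 = 28.52 %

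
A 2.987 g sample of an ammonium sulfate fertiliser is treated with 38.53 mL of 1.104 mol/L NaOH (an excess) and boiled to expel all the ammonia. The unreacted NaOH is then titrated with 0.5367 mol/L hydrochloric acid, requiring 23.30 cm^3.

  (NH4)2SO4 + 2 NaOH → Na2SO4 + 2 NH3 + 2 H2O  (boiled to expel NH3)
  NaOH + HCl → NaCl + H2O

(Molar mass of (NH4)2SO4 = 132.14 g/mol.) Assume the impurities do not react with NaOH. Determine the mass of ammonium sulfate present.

n(NaOH) added = 0.03853 × 1.104 = 0.04254 mol
n(HCl) used in back-titration = 0.02330 × 0.5367 = 0.01251 mol
n(NaOH) left over = 0.01251 mol (1:1 ratio)
n(NaOH) consumed by analyte = 0.04254 − 0.01251 = 0.03003 mol
From the 1:2 ratio, n((NH4)2SO4) = 1/2 × 0.03003 = 0.01502 mol
mass of (NH4)2SO4 = 0.01502 × 132.14 = 1.984 g

1.984 g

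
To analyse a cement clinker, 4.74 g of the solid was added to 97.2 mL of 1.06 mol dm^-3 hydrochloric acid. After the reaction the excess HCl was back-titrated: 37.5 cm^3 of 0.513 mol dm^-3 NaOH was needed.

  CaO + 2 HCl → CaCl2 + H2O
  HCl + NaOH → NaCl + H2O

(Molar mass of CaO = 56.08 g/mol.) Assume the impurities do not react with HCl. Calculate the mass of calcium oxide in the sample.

2.35 g

n(HCl) added = 0.0972 × 1.06 = 0.103 mol
n(NaOH) used in back-titration = 0.0375 × 0.513 = 0.0192 mol
n(HCl) left over = 0.0192 mol (1:1 ratio)
n(HCl) consumed by analyte = 0.103 − 0.0192 = 0.0838 mol
From the 1:2 ratio, n(CaO) = 1/2 × 0.0838 = 0.0419 mol
mass of CaO = 0.0419 × 56.08 = 2.35 g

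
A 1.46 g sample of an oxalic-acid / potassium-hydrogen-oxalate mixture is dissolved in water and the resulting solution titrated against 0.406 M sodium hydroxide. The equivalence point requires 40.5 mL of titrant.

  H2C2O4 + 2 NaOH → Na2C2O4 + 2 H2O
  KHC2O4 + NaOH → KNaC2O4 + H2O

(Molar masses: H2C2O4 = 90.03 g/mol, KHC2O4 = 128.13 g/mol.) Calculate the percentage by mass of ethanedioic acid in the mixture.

24.0 %

n(NaOH) = 0.0405 × 0.406 = 0.0164 mol
Let x = n(H2C2O4), y = n(KHC2O4).
Titrant: 2x + 1y = 0.0164;  mass: 90.03x + 128.13y = 1.46
Solving, x = 3.89 × 10^-3 mol, y = 8.66 × 10^-3 mol
mass of H2C2O4 = 3.89 × 10^-3 × 90.03 = 0.350 g
% H2C2O4 = 0.350 / 1.46 × 100 = 24.0 %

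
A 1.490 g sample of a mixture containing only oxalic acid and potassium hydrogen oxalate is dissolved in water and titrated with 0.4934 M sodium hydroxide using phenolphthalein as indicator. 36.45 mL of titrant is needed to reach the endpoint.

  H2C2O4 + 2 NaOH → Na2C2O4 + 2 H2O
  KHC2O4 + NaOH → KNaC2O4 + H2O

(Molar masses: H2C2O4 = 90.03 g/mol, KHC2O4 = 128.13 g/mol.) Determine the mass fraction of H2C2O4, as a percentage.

29.60 %

n(NaOH) = 0.03645 × 0.4934 = 0.01798 mol
Let x = n(H2C2O4), y = n(KHC2O4).
Titrant: 2x + 1y = 0.01798;  mass: 90.03x + 128.13y = 1.490
Solving, x = 4.899 × 10^-3 mol, y = 8.187 × 10^-3 mol
mass of H2C2O4 = 4.899 × 10^-3 × 90.03 = 0.4410 g
% H2C2O4 = 0.4410 / 1.490 × 100 = 29.60 %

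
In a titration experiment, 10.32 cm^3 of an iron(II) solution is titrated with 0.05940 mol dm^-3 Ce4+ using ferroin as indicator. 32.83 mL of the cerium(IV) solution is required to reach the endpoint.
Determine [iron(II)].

Ce^4+ + Fe^2+ → Ce^3+ + Fe^3+
n(Ce4+) = 0.03283 L × 0.05940 mol/L = 1.950 × 10^-3 mol
n(Fe2+) = 1.950 × 10^-3 mol (1:1 mole ratio)
[Fe2+] = 1.950 × 10^-3 mol / 0.01032 L = 0.1890 mol/L

0.1890 mol/L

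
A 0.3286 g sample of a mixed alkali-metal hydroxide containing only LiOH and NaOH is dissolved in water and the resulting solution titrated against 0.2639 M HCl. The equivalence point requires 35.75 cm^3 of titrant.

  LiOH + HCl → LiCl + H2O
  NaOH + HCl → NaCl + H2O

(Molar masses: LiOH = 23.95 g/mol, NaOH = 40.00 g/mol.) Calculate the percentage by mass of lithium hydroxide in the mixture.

22.15 %

n(HCl) = 0.03575 × 0.2639 = 9.434 × 10^-3 mol
Let x = n(LiOH), y = n(NaOH).
Titrant: 1x + 1y = 9.434 × 10^-3;  mass: 23.95x + 40.00y = 0.3286
Solving, x = 3.039 × 10^-3 mol, y = 6.395 × 10^-3 mol
mass of LiOH = 3.039 × 10^-3 × 23.95 = 0.07279 g
% LiOH = 0.07279 / 0.3286 × 100 = 22.15 %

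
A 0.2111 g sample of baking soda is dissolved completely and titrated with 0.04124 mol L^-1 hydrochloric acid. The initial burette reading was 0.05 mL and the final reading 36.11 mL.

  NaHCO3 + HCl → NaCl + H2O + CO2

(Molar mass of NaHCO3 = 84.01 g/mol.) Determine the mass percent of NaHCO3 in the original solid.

n(HCl) = 0.03606 L × 0.04124 mol/L = 1.487 × 10^-3 mol
n(NaHCO3) = 1.487 × 10^-3 mol (1:1 ratio)
mass of NaHCO3 = 1.487 × 10^-3 × 84.01 g/mol = 0.1249 g
% NaHCO3 = 0.1249 / 0.2111 × 100 = 59.18 %

59.18 %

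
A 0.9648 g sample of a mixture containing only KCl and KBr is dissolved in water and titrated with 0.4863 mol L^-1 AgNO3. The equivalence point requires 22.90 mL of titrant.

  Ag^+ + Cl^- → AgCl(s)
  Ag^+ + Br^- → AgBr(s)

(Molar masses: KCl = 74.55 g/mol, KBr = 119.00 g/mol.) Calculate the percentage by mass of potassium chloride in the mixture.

n(AgNO3) = 0.02290 × 0.4863 = 0.01114 mol
Let x = n(KCl), y = n(KBr).
Titrant: 1x + 1y = 0.01114;  mass: 74.55x + 119.00y = 0.9648
Solving, x = 8.108 × 10^-3 mol, y = 3.028 × 10^-3 mol
mass of KCl = 8.108 × 10^-3 × 74.55 = 0.6045 g
% KCl = 0.6045 / 0.9648 × 100 = 62.65 %

62.65 %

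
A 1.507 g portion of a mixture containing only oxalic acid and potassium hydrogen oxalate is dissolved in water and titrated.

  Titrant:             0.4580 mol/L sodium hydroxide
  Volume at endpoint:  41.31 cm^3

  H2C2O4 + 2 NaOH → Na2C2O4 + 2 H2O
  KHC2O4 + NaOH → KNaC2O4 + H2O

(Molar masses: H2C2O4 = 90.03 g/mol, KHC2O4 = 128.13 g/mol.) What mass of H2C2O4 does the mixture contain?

0.4968 g

n(NaOH) = 0.04131 × 0.4580 = 0.01892 mol
Let x = n(H2C2O4), y = n(KHC2O4).
Titrant: 2x + 1y = 0.01892;  mass: 90.03x + 128.13y = 1.507
Solving, x = 5.518 × 10^-3 mol, y = 7.884 × 10^-3 mol
mass of H2C2O4 = 5.518 × 10^-3 × 90.03 = 0.4968 g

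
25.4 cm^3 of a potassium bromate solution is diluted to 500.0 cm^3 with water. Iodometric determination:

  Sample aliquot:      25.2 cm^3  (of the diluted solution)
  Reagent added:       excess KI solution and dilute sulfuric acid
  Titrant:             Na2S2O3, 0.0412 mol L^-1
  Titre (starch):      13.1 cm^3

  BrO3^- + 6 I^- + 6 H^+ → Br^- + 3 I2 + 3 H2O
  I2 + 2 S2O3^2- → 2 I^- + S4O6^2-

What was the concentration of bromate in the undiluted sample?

n(S2O3^2-) = 0.0131 × 0.0412 = 5.40 × 10^-4 mol
n(I2) = n(S2O3^2-)/2 = 2.70 × 10^-4 mol
From the 1:3 ratio, n(BrO3^-) in the aliquot = 1/3 × 2.70 × 10^-4 = 9.00 × 10^-5 mol
[BrO3^-]_dilute = 9.00 × 10^-5 / 0.0252 = 0.00357 mol/L
[BrO3^-]_original = 0.00357 × 500.0/25.4 = 0.0703 mol/L

0.0703 mol/L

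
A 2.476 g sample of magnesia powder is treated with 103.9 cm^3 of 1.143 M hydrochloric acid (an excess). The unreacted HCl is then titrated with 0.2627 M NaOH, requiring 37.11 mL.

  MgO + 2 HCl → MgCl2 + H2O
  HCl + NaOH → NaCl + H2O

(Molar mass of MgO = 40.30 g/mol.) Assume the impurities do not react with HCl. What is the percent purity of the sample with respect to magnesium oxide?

n(HCl) added = 0.1039 × 1.143 = 0.1188 mol
n(NaOH) used in back-titration = 0.03711 × 0.2627 = 9.749 × 10^-3 mol
n(HCl) left over = 9.749 × 10^-3 mol (1:1 ratio)
n(HCl) consumed by analyte = 0.1188 − 9.749 × 10^-3 = 0.1090 mol
From the 1:2 ratio, n(MgO) = 1/2 × 0.1090 = 0.05450 mol
mass of MgO = 0.05450 × 40.30 = 2.197 g
% MgO = 2.197 / 2.476 × 100 = 88.71 %

88.71 %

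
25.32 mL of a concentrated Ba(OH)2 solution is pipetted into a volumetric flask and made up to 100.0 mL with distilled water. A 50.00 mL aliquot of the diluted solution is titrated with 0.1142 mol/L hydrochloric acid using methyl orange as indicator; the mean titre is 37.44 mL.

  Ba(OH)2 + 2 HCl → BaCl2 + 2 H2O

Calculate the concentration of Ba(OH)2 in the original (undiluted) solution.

n(HCl) = 0.03744 × 0.1142 = 4.276 × 10^-3 mol
From the 1:2 ratio, n(Ba(OH)2) in the aliquot = 1/2 × 4.276 × 10^-3 = 2.138 × 10^-3 mol
[Ba(OH)2]_dilute = 2.138 × 10^-3 / 0.05000 = 0.04276 mol/L
Dilution factor = 100.0 / 25.32 = 3.949
[Ba(OH)2]_stock = 0.04276 × 3.949 = 0.1689 mol/L

0.1689 mol/L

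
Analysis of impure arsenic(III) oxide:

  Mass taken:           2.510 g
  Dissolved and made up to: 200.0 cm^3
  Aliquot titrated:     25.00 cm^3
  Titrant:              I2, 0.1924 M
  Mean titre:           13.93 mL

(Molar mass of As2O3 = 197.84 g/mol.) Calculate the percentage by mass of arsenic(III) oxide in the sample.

84.50 %

As2O3 + 2 I2 + 2 H2O → As2O5 + 4 HI
n(I2) per titration = 0.01393 × 0.1924 = 2.680 × 10^-3 mol
From the 1:2 ratio, n(As2O3) in each aliquot = 1/2 × 2.680 × 10^-3 = 1.340 × 10^-3 mol
n(As2O3) in the whole flask = 1.340 × 10^-3 × 200.0/25.00 = 0.01072 mol
mass of As2O3 = 0.01072 × 197.84 = 2.121 g
% As2O3 = 2.121 / 2.510 × 100 = 84.50 %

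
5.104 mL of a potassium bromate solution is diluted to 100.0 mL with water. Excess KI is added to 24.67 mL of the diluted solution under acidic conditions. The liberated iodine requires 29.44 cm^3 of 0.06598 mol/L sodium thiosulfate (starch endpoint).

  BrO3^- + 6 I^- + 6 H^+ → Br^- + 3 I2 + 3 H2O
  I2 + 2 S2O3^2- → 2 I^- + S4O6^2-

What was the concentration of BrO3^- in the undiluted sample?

n(S2O3^2-) = 0.02944 × 0.06598 = 1.942 × 10^-3 mol
n(I2) = n(S2O3^2-)/2 = 9.712 × 10^-4 mol
From the 1:3 ratio, n(BrO3^-) in the aliquot = 1/3 × 9.712 × 10^-4 = 3.237 × 10^-4 mol
[BrO3^-]_dilute = 3.237 × 10^-4 / 0.02467 = 0.01312 mol/L
[BrO3^-]_original = 0.01312 × 100.0/5.104 = 0.2571 mol/L

0.2571 mol/L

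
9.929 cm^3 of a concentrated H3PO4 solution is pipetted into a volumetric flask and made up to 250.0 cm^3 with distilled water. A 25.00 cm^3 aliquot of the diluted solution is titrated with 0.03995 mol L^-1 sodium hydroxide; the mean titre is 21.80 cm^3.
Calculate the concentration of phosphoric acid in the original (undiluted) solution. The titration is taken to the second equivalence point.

0.4386 mol/L

H3PO4 + 2 NaOH → Na2HPO4 + 2 H2O
n(NaOH) = 0.02180 × 0.03995 = 8.709 × 10^-4 mol
From the 1:2 ratio, n(H3PO4) in the aliquot = 1/2 × 8.709 × 10^-4 = 4.355 × 10^-4 mol
[H3PO4]_dilute = 4.355 × 10^-4 / 0.02500 = 0.01742 mol/L
Dilution factor = 250.0 / 9.929 = 25.18
[H3PO4]_stock = 0.01742 × 25.18 = 0.4386 mol/L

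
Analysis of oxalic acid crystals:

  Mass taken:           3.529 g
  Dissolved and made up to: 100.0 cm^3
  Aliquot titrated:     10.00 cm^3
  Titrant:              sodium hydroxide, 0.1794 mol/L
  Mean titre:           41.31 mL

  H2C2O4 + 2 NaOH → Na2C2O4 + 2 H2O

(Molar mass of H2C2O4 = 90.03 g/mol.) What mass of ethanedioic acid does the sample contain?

n(NaOH) per titration = 0.04131 × 0.1794 = 7.411 × 10^-3 mol
From the 1:2 ratio, n(H2C2O4) in each aliquot = 1/2 × 7.411 × 10^-3 = 3.706 × 10^-3 mol
n(H2C2O4) in the whole flask = 3.706 × 10^-3 × 100.0/10.00 = 0.03706 mol
mass of H2C2O4 = 0.03706 × 90.03 = 3.336 g

3.336 g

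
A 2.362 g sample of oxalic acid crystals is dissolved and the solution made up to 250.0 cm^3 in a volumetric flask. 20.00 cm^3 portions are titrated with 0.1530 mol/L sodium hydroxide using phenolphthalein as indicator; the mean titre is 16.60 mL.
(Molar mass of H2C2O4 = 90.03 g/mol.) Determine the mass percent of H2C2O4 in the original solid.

H2C2O4 + 2 NaOH → Na2C2O4 + 2 H2O
n(NaOH) per titration = 0.01660 × 0.1530 = 2.540 × 10^-3 mol
From the 1:2 ratio, n(H2C2O4) in each aliquot = 1/2 × 2.540 × 10^-3 = 1.270 × 10^-3 mol
n(H2C2O4) in the whole flask = 1.270 × 10^-3 × 250.0/20.00 = 0.01587 mol
mass of H2C2O4 = 0.01587 × 90.03 = 1.429 g
% H2C2O4 = 1.429 / 2.362 × 100 = 60.50 %

60.50 %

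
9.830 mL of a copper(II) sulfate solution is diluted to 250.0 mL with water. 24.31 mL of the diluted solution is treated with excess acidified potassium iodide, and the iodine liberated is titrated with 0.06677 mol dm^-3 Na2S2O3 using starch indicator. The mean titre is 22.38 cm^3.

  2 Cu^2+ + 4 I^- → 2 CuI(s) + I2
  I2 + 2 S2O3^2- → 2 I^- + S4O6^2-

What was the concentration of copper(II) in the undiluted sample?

1.563 mol/L

n(S2O3^2-) = 0.02238 × 0.06677 = 1.494 × 10^-3 mol
n(I2) = n(S2O3^2-)/2 = 7.472 × 10^-4 mol
From the 2:1 ratio, n(Cu2+) in the aliquot = 2/1 × 7.472 × 10^-4 = 1.494 × 10^-3 mol
[Cu2+]_dilute = 1.494 × 10^-3 / 0.02431 = 0.06147 mol/L
[Cu2+]_original = 0.06147 × 250.0/9.830 = 1.563 mol/L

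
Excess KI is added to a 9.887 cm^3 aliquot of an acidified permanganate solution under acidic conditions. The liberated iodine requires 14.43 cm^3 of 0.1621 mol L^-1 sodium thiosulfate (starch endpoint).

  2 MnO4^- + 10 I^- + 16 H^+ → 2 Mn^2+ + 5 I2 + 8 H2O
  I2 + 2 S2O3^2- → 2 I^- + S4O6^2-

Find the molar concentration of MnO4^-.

0.04732 mol/L

n(S2O3^2-) = 0.01443 × 0.1621 = 2.339 × 10^-3 mol
n(I2) = n(S2O3^2-)/2 = 1.170 × 10^-3 mol
From the 2:5 ratio, n(MnO4^-) in the aliquot = 2/5 × 1.170 × 10^-3 = 4.678 × 10^-4 mol
[MnO4^-] = 4.678 × 10^-4 / 0.009887 = 0.04732 mol/L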